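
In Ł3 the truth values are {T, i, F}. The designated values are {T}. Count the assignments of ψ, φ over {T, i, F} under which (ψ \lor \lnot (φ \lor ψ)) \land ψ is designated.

Designated under: (ψ=T, φ=T); (ψ=T, φ=i); (ψ=T, φ=F).

3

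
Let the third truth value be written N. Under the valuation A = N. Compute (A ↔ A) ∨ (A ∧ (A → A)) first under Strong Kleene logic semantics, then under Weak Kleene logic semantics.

In Strong Kleene logic: A ↔ A = N ↔ N = N
A → A = N → N = N  [¬N ∨ N]
A ∧ (A → A) = N ∧ N = N
(A ↔ A) ∨ (A ∧ (A → A)) = N ∨ N = N
In Weak Kleene logic: A ↔ A = N ↔ N = N
A → A = N → N = N  [any arg is the third value ⇒ result is the third value]
A ∧ (A → A) = N ∧ N = N
(A ↔ A) ∨ (A ∧ (A → A)) = N ∨ N = N

N; N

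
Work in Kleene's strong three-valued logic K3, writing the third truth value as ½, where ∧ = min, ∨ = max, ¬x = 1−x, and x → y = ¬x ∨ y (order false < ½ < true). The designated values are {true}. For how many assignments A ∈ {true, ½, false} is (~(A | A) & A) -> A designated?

2

A=true: true ✓
A=½: ½ ·
A=false: true ✓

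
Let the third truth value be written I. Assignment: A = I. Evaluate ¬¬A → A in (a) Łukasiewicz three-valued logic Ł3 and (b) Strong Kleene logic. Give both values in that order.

In Łukasiewicz three-valued logic Ł3: ¬A = ¬I = I
¬¬A = ¬I = I
¬¬A → A = I → I = T  [min(1, 1−½+½)]
In Strong Kleene logic: ¬A = ¬I = I
¬¬A = ¬I = I
¬¬A → A = I → I = I  [¬I ∨ I]
They differ because Łukasiewicz three-valued logic Ł3 and Strong Kleene logic treat I differently under implication.

T; I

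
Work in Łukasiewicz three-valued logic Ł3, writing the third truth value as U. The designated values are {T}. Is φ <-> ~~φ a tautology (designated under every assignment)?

Yes

Every assignment of φ over {T, U, F} gives a value in {T}.
In particular, with φ=U: φ <-> ~~φ = T.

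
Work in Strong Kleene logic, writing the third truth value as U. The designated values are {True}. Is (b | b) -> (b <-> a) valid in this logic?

No

Countermodel: b=True, a=U gives U, which is not designated.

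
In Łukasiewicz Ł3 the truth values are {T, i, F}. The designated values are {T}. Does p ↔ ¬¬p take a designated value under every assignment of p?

Every assignment of p over {T, i, F} gives a value in {T}.
In particular, with p=i: p ↔ ¬¬p = T.

Yes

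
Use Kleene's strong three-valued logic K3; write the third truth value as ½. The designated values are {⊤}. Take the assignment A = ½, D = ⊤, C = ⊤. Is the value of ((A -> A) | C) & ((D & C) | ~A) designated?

A -> A = ½ -> ½ = ½  [~½ | ½]
(A -> A) | C = ½ | ⊤ = ⊤
D & C = ⊤ & ⊤ = ⊤
~A = ~½ = ½
(D & C) | ~A = ⊤ | ½ = ⊤
((A -> A) | C) & ((D & C) | ~A) = ⊤ & ⊤ = ⊤
⊤ ∈ {⊤}.

Yes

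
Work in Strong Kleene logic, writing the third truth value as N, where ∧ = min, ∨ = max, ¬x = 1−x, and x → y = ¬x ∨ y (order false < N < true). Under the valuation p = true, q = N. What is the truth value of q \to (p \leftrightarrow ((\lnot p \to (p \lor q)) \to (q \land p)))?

\lnot p = \lnot true = false
p \lor q = true \lor N = true
\lnot p \to (p \lor q) = false \to true = true
q \land p = N \land true = N
(\lnot p \to (p \lor q)) \to (q \land p) = true \to N = N  [\lnot true \lor N]
p \leftrightarrow ((\lnot p \to (p \lor q)) \to (q \land p)) = true \leftrightarrow N = N
q \to (p \leftrightarrow ((\lnot p \to (p \lor q)) \to (q \land p))) = N \to N = N

N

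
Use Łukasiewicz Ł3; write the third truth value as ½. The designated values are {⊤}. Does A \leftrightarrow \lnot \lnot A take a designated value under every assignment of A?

Every assignment of A over {⊤, ½, ⊥} gives a value in {⊤}.
In particular, with A=½: A \leftrightarrow \lnot \lnot A = ⊤.

Yes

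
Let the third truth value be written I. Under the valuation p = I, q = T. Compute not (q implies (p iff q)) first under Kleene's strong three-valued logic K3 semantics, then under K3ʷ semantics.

I; I

In Kleene's strong three-valued logic K3: p iff q = I iff T = I
q implies (p iff q) = T implies I = I  [not T or I]
not (q implies (p iff q)) = not I = I
In K3ʷ: p iff q = I iff T = I
q implies (p iff q) = T implies I = I  [any arg is the third value ⇒ result is the third value]
not (q implies (p iff q)) = not I = I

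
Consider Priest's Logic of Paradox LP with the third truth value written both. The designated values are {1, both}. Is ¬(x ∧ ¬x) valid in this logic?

Every assignment of x over {1, both, 0} gives a value in {1, both}.
In particular, with x=both: ¬(x ∧ ¬x) = both.

Yes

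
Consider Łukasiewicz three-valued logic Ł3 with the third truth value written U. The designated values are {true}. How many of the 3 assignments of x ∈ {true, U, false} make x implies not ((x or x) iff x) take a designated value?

x=true: false ·
x=U: U ·
x=false: true ✓

1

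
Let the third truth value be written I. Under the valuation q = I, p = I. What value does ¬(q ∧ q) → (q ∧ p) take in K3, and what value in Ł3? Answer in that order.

In K3: q ∧ q = I ∧ I = I
¬(q ∧ q) = ¬I = I
q ∧ p = I ∧ I = I
¬(q ∧ q) → (q ∧ p) = I → I = I  [¬I ∨ I]
In Ł3: q ∧ q = I ∧ I = I
¬(q ∧ q) = ¬I = I
q ∧ p = I ∧ I = I
¬(q ∧ q) → (q ∧ p) = I → I = 1  [min(1, 1−½+½)]
They differ because K3 and Ł3 treat I differently under implication.

I; 1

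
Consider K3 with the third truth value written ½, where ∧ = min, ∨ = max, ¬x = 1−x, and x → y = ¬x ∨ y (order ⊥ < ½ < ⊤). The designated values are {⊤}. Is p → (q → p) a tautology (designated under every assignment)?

No

Countermodel: p=½, q=⊤ gives ½, which is not designated.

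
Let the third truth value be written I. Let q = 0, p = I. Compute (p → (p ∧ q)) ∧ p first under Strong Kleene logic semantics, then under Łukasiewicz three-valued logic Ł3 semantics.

In Strong Kleene logic: p ∧ q = I ∧ 0 = 0
p → (p ∧ q) = I → 0 = I  [¬I ∨ 0]
(p → (p ∧ q)) ∧ p = I ∧ I = I
In Łukasiewicz three-valued logic Ł3: p ∧ q = I ∧ 0 = 0
p → (p ∧ q) = I → 0 = I
(p → (p ∧ q)) ∧ p = I ∧ I = I

I; I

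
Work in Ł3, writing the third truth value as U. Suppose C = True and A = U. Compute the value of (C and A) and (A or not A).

C and A = True and U = U
not A = not U = U
A or not A = U or U = U
(C and A) and (A or not A) = U and U = U

U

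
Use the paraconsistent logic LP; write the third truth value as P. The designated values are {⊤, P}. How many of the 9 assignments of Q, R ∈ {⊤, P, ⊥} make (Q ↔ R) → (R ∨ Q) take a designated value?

8

Of the 9 assignments, 8 give a value in {⊤, P}.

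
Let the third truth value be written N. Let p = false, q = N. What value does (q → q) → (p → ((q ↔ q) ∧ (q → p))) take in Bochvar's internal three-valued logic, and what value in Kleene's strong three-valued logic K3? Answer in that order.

In Bochvar's internal three-valued logic: q → q = N → N = N  [any arg is the third value ⇒ result is the third value]
q ↔ q = N ↔ N = N
q → p = N → false = N
(q ↔ q) ∧ (q → p) = N ∧ N = N
p → ((q ↔ q) ∧ (q → p)) = false → N = N
(q → q) → (p → ((q ↔ q) ∧ (q → p))) = N → N = N
In Kleene's strong three-valued logic K3: q → q = N → N = N  [¬N ∨ N]
q ↔ q = N ↔ N = N
q → p = N → false = N
(q ↔ q) ∧ (q → p) = N ∧ N = N
p → ((q ↔ q) ∧ (q → p)) = false → N = true
(q → q) → (p → ((q ↔ q) ∧ (q → p))) = N → true = true
They differ because Bochvar's internal three-valued logic and Kleene's strong three-valued logic K3 treat N differently under the binary connectives.

N; true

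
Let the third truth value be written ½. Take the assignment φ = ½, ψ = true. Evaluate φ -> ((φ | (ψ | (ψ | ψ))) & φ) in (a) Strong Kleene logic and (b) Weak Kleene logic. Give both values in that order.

In Strong Kleene logic: ψ | ψ = true | true = true
ψ | (ψ | ψ) = true | true = true
φ | (ψ | (ψ | ψ)) = ½ | true = true
(φ | (ψ | (ψ | ψ))) & φ = true & ½ = ½
φ -> ((φ | (ψ | (ψ | ψ))) & φ) = ½ -> ½ = ½  [~½ | ½]
In Weak Kleene logic: ψ | ψ = true | true = true
ψ | (ψ | ψ) = true | true = true
φ | (ψ | (ψ | ψ)) = ½ | true = ½
(φ | (ψ | (ψ | ψ))) & φ = ½ & ½ = ½
φ -> ((φ | (ψ | (ψ | ψ))) & φ) = ½ -> ½ = ½  [any arg is the third value ⇒ result is the third value]

½; ½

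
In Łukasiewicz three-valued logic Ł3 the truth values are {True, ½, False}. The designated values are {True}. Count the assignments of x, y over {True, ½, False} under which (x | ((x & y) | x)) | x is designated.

3

Designated under: (x=True, y=True); (x=True, y=½); (x=True, y=False).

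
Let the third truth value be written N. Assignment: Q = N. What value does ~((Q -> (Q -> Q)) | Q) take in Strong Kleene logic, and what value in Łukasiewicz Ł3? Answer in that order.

N; False

In Strong Kleene logic: Q -> Q = N -> N = N
Q -> (Q -> Q) = N -> N = N
(Q -> (Q -> Q)) | Q = N | N = N
~((Q -> (Q -> Q)) | Q) = ~N = N
In Łukasiewicz Ł3: Q -> Q = N -> N = True  [min(1, 1−½+½)]
Q -> (Q -> Q) = N -> True = True
(Q -> (Q -> Q)) | Q = True | N = True
~((Q -> (Q -> Q)) | Q) = ~True = False
They differ because Strong Kleene logic and Łukasiewicz Ł3 treat N differently under implication.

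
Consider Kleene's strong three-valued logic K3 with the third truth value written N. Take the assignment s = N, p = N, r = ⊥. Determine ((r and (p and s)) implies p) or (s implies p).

p and s = N and N = N
r and (p and s) = ⊥ and N = ⊥
(r and (p and s)) implies p = ⊥ implies N = ⊤  [not ⊥ or N]
s implies p = N implies N = N
((r and (p and s)) implies p) or (s implies p) = ⊤ or N = ⊤

⊤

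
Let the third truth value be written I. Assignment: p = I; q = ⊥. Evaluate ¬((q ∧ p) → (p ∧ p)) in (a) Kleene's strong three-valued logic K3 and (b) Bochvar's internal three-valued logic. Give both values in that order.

In Kleene's strong three-valued logic K3: q ∧ p = ⊥ ∧ I = ⊥
p ∧ p = I ∧ I = I
(q ∧ p) → (p ∧ p) = ⊥ → I = ⊤  [¬⊥ ∨ I]
¬((q ∧ p) → (p ∧ p)) = ¬⊤ = ⊥
In Bochvar's internal three-valued logic: q ∧ p = ⊥ ∧ I = I
p ∧ p = I ∧ I = I
(q ∧ p) → (p ∧ p) = I → I = I  [any arg is the third value ⇒ result is the third value]
¬((q ∧ p) → (p ∧ p)) = ¬I = I
They differ because Kleene's strong three-valued logic K3 and Bochvar's internal three-valued logic treat I differently under the binary connectives.

⊥; I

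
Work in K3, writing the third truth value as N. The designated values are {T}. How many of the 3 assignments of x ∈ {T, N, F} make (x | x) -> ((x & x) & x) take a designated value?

x=T: T ✓
x=N: N ·
x=F: T ✓

2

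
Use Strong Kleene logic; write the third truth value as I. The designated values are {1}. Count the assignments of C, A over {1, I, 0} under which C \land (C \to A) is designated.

1

Designated under: (C=1, A=1).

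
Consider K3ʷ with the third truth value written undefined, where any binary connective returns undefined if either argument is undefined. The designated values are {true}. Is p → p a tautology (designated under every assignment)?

No

Countermodel: p=undefined gives undefined, which is not designated.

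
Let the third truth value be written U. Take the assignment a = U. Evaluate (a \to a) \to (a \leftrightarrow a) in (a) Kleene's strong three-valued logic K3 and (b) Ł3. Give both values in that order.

In Kleene's strong three-valued logic K3: a \to a = U \to U = U  [\lnot U \lor U]
a \leftrightarrow a = U \leftrightarrow U = U
(a \to a) \to (a \leftrightarrow a) = U \to U = U
In Ł3: a \to a = U \to U = ⊤
a \leftrightarrow a = U \leftrightarrow U = ⊤
(a \to a) \to (a \leftrightarrow a) = ⊤ \to ⊤ = ⊤
They differ because Kleene's strong three-valued logic K3 and Ł3 treat U differently under implication.

U; ⊤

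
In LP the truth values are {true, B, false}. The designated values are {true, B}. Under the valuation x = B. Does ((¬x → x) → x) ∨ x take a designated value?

Yes

¬x = ¬B = B
¬x → x = B → B = B
(¬x → x) → x = B → B = B
((¬x → x) → x) ∨ x = B ∨ B = B
B ∈ {true, B}.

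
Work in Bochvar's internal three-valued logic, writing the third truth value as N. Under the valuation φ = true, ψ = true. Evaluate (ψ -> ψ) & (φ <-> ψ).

ψ -> ψ = true -> true = true
φ <-> ψ = true <-> true = true
(ψ -> ψ) & (φ <-> ψ) = true & true = true

true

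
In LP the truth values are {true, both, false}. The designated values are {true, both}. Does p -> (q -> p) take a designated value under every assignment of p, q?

Every assignment of p, q over {true, both, false} gives a value in {true, both}.
In particular, with p=both, q=both: p -> (q -> p) = both.

Yes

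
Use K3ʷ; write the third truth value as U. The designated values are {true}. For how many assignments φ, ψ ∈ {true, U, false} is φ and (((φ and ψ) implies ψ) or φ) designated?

2

Designated under: (φ=true, ψ=true); (φ=true, ψ=false).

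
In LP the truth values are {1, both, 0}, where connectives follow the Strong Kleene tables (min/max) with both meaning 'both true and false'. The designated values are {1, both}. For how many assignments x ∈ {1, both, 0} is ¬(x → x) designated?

x=1: 0 ·
x=both: both ✓
x=0: 0 ·

1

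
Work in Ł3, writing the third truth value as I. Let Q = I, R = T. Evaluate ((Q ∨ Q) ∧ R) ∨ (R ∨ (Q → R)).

T

Q ∨ Q = I ∨ I = I
(Q ∨ Q) ∧ R = I ∧ T = I
Q → R = I → T = T  [min(1, 1−½+1)]
R ∨ (Q → R) = T ∨ T = T
((Q ∨ Q) ∧ R) ∨ (R ∨ (Q → R)) = I ∨ T = T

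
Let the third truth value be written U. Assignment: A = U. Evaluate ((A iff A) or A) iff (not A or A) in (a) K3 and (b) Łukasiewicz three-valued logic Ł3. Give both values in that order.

In K3: A iff A = U iff U = U
(A iff A) or A = U or U = U
not A = not U = U
not A or A = U or U = U
((A iff A) or A) iff (not A or A) = U iff U = U
In Łukasiewicz three-valued logic Ł3: A iff A = U iff U = ⊤  [1 − |½−½|]
(A iff A) or A = ⊤ or U = ⊤
not A = not U = U
not A or A = U or U = U
((A iff A) or A) iff (not A or A) = ⊤ iff U = U

U; U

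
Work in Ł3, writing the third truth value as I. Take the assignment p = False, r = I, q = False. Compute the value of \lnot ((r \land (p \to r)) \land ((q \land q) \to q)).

I

p \to r = False \to I = True  [min(1, 1−0+½)]
r \land (p \to r) = I \land True = I
q \land q = False \land False = False
(q \land q) \to q = False \to False = True
(r \land (p \to r)) \land ((q \land q) \to q) = I \land True = I
\lnot ((r \land (p \to r)) \land ((q \land q) \to q)) = \lnot I = I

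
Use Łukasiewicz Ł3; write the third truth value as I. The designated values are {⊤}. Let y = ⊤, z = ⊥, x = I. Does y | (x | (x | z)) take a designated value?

x | z = I | ⊥ = I
x | (x | z) = I | I = I
y | (x | (x | z)) = ⊤ | I = ⊤
⊤ ∈ {⊤}.

Yes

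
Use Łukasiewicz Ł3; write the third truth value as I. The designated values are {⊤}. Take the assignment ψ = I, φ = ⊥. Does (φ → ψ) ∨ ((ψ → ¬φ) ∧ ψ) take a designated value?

Yes

φ → ψ = ⊥ → I = ⊤  [min(1, 1−0+½)]
¬φ = ¬⊥ = ⊤
ψ → ¬φ = I → ⊤ = ⊤
(ψ → ¬φ) ∧ ψ = ⊤ ∧ I = I
(φ → ψ) ∨ ((ψ → ¬φ) ∧ ψ) = ⊤ ∨ I = ⊤
⊤ ∈ {⊤}.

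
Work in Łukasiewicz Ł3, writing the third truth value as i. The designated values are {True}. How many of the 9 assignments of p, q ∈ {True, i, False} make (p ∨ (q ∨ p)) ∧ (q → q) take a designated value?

Of the 9 assignments, 5 give a value in {True}.

5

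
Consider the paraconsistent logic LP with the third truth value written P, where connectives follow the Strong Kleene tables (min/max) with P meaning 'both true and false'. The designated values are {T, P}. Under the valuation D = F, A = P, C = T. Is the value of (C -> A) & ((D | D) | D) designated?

C -> A = T -> P = P  [~T | P]
D | D = F | F = F
(D | D) | D = F | F = F
(C -> A) & ((D | D) | D) = P & F = F
F ∉ {T, P}.

No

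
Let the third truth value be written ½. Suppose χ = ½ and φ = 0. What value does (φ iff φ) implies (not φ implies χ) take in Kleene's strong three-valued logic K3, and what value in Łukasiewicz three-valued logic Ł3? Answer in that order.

½; ½

In Kleene's strong three-valued logic K3: φ iff φ = 0 iff 0 = 1
not φ = not 0 = 1
not φ implies χ = 1 implies ½ = ½  [not 1 or ½]
(φ iff φ) implies (not φ implies χ) = 1 implies ½ = ½
In Łukasiewicz three-valued logic Ł3: φ iff φ = 0 iff 0 = 1
not φ = not 0 = 1
not φ implies χ = 1 implies ½ = ½  [min(1, 1−1+½)]
(φ iff φ) implies (not φ implies χ) = 1 implies ½ = ½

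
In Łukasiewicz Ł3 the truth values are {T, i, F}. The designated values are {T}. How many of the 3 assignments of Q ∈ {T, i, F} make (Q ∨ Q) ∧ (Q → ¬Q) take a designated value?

Q=T: F ·
Q=i: i ·
Q=F: F ·

0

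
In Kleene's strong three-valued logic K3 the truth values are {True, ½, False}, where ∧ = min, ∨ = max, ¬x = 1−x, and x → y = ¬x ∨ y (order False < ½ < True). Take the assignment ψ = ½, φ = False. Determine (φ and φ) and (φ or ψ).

False

φ and φ = False and False = False
φ or ψ = False or ½ = ½
(φ and φ) and (φ or ψ) = False and ½ = False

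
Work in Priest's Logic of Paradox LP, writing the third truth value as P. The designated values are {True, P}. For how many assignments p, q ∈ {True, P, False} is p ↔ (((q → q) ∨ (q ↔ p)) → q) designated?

7

Of the 9 assignments, 7 give a value in {True, P}.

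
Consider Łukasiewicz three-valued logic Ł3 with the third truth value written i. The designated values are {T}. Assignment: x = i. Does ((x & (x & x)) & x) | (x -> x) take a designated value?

x & x = i & i = i
x & (x & x) = i & i = i
(x & (x & x)) & x = i & i = i
x -> x = i -> i = T  [min(1, 1−½+½)]
((x & (x & x)) & x) | (x -> x) = i | T = T
T ∈ {T}.

Yes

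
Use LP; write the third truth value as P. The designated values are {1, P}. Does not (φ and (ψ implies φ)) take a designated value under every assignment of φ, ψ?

Countermodel: φ=1, ψ=1 gives 0, which is not designated.

No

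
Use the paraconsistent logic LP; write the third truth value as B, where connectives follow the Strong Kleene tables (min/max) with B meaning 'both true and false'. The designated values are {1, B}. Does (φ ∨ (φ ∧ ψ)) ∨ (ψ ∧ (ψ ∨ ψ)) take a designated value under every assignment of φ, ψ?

No

Countermodel: φ=0, ψ=0 gives 0, which is not designated.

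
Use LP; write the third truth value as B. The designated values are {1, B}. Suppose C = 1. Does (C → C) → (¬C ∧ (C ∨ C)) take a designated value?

C → C = 1 → 1 = 1
¬C = ¬1 = 0
C ∨ C = 1 ∨ 1 = 1
¬C ∧ (C ∨ C) = 0 ∧ 1 = 0
(C → C) → (¬C ∧ (C ∨ C)) = 1 → 0 = 0
0 ∉ {1, B}.

No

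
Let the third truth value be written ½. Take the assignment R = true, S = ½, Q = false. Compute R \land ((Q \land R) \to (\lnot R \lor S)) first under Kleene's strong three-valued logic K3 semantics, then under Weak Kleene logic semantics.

In Kleene's strong three-valued logic K3: Q \land R = false \land true = false
\lnot R = \lnot true = false
\lnot R \lor S = false \lor ½ = ½
(Q \land R) \to (\lnot R \lor S) = false \to ½ = true  [\lnot false \lor ½]
R \land ((Q \land R) \to (\lnot R \lor S)) = true \land true = true
In Weak Kleene logic: Q \land R = false \land true = false
\lnot R = \lnot true = false
\lnot R \lor S = false \lor ½ = ½
(Q \land R) \to (\lnot R \lor S) = false \to ½ = ½
R \land ((Q \land R) \to (\lnot R \lor S)) = true \land ½ = ½
They differ because Kleene's strong three-valued logic K3 and Weak Kleene logic treat ½ differently under the binary connectives.

true; ½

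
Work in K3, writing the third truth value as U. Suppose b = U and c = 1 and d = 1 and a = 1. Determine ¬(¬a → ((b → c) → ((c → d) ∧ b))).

0

¬a = ¬1 = 0
b → c = U → 1 = 1
c → d = 1 → 1 = 1
(c → d) ∧ b = 1 ∧ U = U
(b → c) → ((c → d) ∧ b) = 1 → U = U
¬a → ((b → c) → ((c → d) ∧ b)) = 0 → U = 1
¬(¬a → ((b → c) → ((c → d) ∧ b))) = ¬1 = 0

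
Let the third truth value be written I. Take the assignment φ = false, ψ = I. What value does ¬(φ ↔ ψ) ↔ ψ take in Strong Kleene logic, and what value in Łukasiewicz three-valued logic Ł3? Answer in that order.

I; true

In Strong Kleene logic: φ ↔ ψ = false ↔ I = I
¬(φ ↔ ψ) = ¬I = I
¬(φ ↔ ψ) ↔ ψ = I ↔ I = I
In Łukasiewicz three-valued logic Ł3: φ ↔ ψ = false ↔ I = I  [1 − |0−½|]
¬(φ ↔ ψ) = ¬I = I
¬(φ ↔ ψ) ↔ ψ = I ↔ I = true
They differ because Strong Kleene logic and Łukasiewicz three-valued logic Ł3 treat I differently under implication.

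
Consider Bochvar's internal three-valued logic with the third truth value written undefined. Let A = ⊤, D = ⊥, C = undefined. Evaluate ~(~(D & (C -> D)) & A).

C -> D = undefined -> ⊥ = undefined  [any arg is the third value ⇒ result is the third value]
D & (C -> D) = ⊥ & undefined = undefined
~(D & (C -> D)) = ~undefined = undefined
~(D & (C -> D)) & A = undefined & ⊤ = undefined
~(~(D & (C -> D)) & A) = ~undefined = undefined

undefined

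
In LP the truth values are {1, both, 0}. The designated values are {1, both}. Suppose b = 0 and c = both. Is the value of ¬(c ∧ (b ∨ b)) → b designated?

b ∨ b = 0 ∨ 0 = 0
c ∧ (b ∨ b) = both ∧ 0 = 0
¬(c ∧ (b ∨ b)) = ¬0 = 1
¬(c ∧ (b ∨ b)) → b = 1 → 0 = 0
0 ∉ {1, both}.

No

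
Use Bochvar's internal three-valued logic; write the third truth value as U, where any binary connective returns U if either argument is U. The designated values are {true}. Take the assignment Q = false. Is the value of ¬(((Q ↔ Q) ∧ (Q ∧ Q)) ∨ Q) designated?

Q ↔ Q = false ↔ false = true
Q ∧ Q = false ∧ false = false
(Q ↔ Q) ∧ (Q ∧ Q) = true ∧ false = false
((Q ↔ Q) ∧ (Q ∧ Q)) ∨ Q = false ∨ false = false
¬(((Q ↔ Q) ∧ (Q ∧ Q)) ∨ Q) = ¬false = true
true ∈ {true}.

Yes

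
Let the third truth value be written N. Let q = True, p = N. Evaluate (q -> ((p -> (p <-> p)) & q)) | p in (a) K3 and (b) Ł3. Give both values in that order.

N; True

In K3: p <-> p = N <-> N = N
p -> (p <-> p) = N -> N = N  [~N | N]
(p -> (p <-> p)) & q = N & True = N
q -> ((p -> (p <-> p)) & q) = True -> N = N
(q -> ((p -> (p <-> p)) & q)) | p = N | N = N
In Ł3: p <-> p = N <-> N = True  [1 − |½−½|]
p -> (p <-> p) = N -> True = True
(p -> (p <-> p)) & q = True & True = True
q -> ((p -> (p <-> p)) & q) = True -> True = True
(q -> ((p -> (p <-> p)) & q)) | p = True | N = True
They differ because K3 and Ł3 treat N differently under implication.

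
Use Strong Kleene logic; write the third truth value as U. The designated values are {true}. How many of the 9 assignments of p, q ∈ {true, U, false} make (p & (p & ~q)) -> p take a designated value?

7

Of the 9 assignments, 7 give a value in {true}.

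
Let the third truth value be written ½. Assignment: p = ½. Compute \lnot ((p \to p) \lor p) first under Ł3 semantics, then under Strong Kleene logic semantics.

False; ½

In Ł3: p \to p = ½ \to ½ = True
(p \to p) \lor p = True \lor ½ = True
\lnot ((p \to p) \lor p) = \lnot True = False
In Strong Kleene logic: p \to p = ½ \to ½ = ½  [\lnot ½ \lor ½]
(p \to p) \lor p = ½ \lor ½ = ½
\lnot ((p \to p) \lor p) = \lnot ½ = ½
They differ because Ł3 and Strong Kleene logic treat ½ differently under implication.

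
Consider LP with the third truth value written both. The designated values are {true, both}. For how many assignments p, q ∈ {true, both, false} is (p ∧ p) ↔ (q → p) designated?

8

Of the 9 assignments, 8 give a value in {true, both}.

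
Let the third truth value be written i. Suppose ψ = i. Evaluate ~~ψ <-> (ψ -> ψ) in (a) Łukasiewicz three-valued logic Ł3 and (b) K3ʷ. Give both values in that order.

i; i

In Łukasiewicz three-valued logic Ł3: ~ψ = ~i = i
~~ψ = ~i = i
ψ -> ψ = i -> i = 1
~~ψ <-> (ψ -> ψ) = i <-> 1 = i
In K3ʷ: ~ψ = ~i = i
~~ψ = ~i = i
ψ -> ψ = i -> i = i  [any arg is the third value ⇒ result is the third value]
~~ψ <-> (ψ -> ψ) = i <-> i = i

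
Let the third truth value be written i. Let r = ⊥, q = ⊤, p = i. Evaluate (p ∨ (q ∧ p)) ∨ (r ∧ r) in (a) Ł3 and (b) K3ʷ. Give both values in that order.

In Ł3: q ∧ p = ⊤ ∧ i = i
p ∨ (q ∧ p) = i ∨ i = i
r ∧ r = ⊥ ∧ ⊥ = ⊥
(p ∨ (q ∧ p)) ∨ (r ∧ r) = i ∨ ⊥ = i
In K3ʷ: q ∧ p = ⊤ ∧ i = i
p ∨ (q ∧ p) = i ∨ i = i
r ∧ r = ⊥ ∧ ⊥ = ⊥
(p ∨ (q ∧ p)) ∨ (r ∧ r) = i ∨ ⊥ = i

i; i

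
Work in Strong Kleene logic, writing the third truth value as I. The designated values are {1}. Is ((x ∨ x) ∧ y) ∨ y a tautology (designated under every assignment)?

Countermodel: x=1, y=I gives I, which is not designated.

No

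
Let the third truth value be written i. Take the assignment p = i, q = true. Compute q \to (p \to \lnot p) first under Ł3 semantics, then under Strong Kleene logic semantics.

true; i

In Ł3: \lnot p = \lnot i = i
p \to \lnot p = i \to i = true
q \to (p \to \lnot p) = true \to true = true
In Strong Kleene logic: \lnot p = \lnot i = i
p \to \lnot p = i \to i = i
q \to (p \to \lnot p) = true \to i = i
They differ because Ł3 and Strong Kleene logic treat i differently under implication.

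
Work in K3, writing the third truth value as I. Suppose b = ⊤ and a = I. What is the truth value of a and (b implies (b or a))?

b or a = ⊤ or I = ⊤
b implies (b or a) = ⊤ implies ⊤ = ⊤
a and (b implies (b or a)) = I and ⊤ = I

I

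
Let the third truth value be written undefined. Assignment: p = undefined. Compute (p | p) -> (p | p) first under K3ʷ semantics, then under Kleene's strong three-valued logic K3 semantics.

undefined; undefined

In K3ʷ: p | p = undefined | undefined = undefined
p | p = undefined | undefined = undefined
(p | p) -> (p | p) = undefined -> undefined = undefined  [any arg is the third value ⇒ result is the third value]
In Kleene's strong three-valued logic K3: p | p = undefined | undefined = undefined
p | p = undefined | undefined = undefined
(p | p) -> (p | p) = undefined -> undefined = undefined  [~undefined | undefined]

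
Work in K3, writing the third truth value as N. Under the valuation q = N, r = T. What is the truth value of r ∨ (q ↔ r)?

T

q ↔ r = N ↔ T = N
r ∨ (q ↔ r) = T ∨ N = T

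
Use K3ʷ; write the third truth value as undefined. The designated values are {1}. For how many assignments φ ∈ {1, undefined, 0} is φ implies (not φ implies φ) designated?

φ=1: 1 ✓
φ=undefined: undefined ·
φ=0: 1 ✓

2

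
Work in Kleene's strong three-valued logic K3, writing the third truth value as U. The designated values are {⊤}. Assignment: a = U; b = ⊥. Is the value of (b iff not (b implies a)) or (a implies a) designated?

b implies a = ⊥ implies U = ⊤  [not ⊥ or U]
not (b implies a) = not ⊤ = ⊥
b iff not (b implies a) = ⊥ iff ⊥ = ⊤
a implies a = U implies U = U
(b iff not (b implies a)) or (a implies a) = ⊤ or U = ⊤
⊤ ∈ {⊤}.

Yes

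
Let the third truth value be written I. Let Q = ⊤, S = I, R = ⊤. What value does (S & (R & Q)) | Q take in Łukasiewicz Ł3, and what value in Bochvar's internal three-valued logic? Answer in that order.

In Łukasiewicz Ł3: R & Q = ⊤ & ⊤ = ⊤
S & (R & Q) = I & ⊤ = I
(S & (R & Q)) | Q = I | ⊤ = ⊤
In Bochvar's internal three-valued logic: R & Q = ⊤ & ⊤ = ⊤
S & (R & Q) = I & ⊤ = I
(S & (R & Q)) | Q = I | ⊤ = I
They differ because Łukasiewicz Ł3 and Bochvar's internal three-valued logic treat I differently under the binary connectives.

⊤; I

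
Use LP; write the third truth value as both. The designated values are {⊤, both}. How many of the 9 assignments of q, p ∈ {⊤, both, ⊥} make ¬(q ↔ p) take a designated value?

7

Of the 9 assignments, 7 give a value in {⊤, both}.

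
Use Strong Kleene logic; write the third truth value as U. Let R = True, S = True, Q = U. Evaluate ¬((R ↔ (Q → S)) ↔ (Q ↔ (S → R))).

Q → S = U → True = True  [¬U ∨ True]
R ↔ (Q → S) = True ↔ True = True
S → R = True → True = True
Q ↔ (S → R) = U ↔ True = U
(R ↔ (Q → S)) ↔ (Q ↔ (S → R)) = True ↔ U = U
¬((R ↔ (Q → S)) ↔ (Q ↔ (S → R))) = ¬U = U

U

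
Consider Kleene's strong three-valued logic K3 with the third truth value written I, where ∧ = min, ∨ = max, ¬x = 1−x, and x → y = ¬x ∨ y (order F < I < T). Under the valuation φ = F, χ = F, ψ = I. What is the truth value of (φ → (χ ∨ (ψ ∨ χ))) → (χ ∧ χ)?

F

ψ ∨ χ = I ∨ F = I
χ ∨ (ψ ∨ χ) = F ∨ I = I
φ → (χ ∨ (ψ ∨ χ)) = F → I = T  [¬F ∨ I]
χ ∧ χ = F ∧ F = F
(φ → (χ ∨ (ψ ∨ χ))) → (χ ∧ χ) = T → F = F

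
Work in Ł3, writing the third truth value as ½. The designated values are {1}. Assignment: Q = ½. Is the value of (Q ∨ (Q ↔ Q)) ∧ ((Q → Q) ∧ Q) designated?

No

Q ↔ Q = ½ ↔ ½ = 1  [1 − |½−½|]
Q ∨ (Q ↔ Q) = ½ ∨ 1 = 1
Q → Q = ½ → ½ = 1
(Q → Q) ∧ Q = 1 ∧ ½ = ½
(Q ∨ (Q ↔ Q)) ∧ ((Q → Q) ∧ Q) = 1 ∧ ½ = ½
½ ∉ {1}.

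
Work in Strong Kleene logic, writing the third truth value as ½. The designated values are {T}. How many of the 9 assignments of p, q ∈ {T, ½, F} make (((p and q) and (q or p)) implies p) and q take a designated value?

Designated under: (p=T, q=T); (p=F, q=T).

2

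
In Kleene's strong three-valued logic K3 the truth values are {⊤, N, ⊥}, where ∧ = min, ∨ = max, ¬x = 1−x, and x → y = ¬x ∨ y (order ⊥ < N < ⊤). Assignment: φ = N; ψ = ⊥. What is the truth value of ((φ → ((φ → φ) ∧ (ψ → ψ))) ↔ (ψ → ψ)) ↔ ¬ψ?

φ → φ = N → N = N  [¬N ∨ N]
ψ → ψ = ⊥ → ⊥ = ⊤
(φ → φ) ∧ (ψ → ψ) = N ∧ ⊤ = N
φ → ((φ → φ) ∧ (ψ → ψ)) = N → N = N
ψ → ψ = ⊥ → ⊥ = ⊤
(φ → ((φ → φ) ∧ (ψ → ψ))) ↔ (ψ → ψ) = N ↔ ⊤ = N
¬ψ = ¬⊥ = ⊤
((φ → ((φ → φ) ∧ (ψ → ψ))) ↔ (ψ → ψ)) ↔ ¬ψ = N ↔ ⊤ = N

N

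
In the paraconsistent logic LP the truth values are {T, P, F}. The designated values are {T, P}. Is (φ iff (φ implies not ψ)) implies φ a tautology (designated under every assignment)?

Every assignment of φ, ψ over {T, P, F} gives a value in {T, P}.
In particular, with φ=P, ψ=P: (φ iff (φ implies not ψ)) implies φ = P.

Yes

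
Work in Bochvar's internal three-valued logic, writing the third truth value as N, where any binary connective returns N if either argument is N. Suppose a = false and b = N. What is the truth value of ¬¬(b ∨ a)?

b ∨ a = N ∨ false = N
¬(b ∨ a) = ¬N = N
¬¬(b ∨ a) = ¬N = N

N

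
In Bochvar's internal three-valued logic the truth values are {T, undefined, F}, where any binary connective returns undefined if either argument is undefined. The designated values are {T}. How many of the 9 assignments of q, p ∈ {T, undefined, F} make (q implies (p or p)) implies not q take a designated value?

3

Designated under: (q=T, p=F); (q=F, p=T); (q=F, p=F).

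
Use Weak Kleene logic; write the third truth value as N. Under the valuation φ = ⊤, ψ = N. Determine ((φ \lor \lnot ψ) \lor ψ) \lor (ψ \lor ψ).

N

\lnot ψ = \lnot N = N
φ \lor \lnot ψ = ⊤ \lor N = N
(φ \lor \lnot ψ) \lor ψ = N \lor N = N
ψ \lor ψ = N \lor N = N
((φ \lor \lnot ψ) \lor ψ) \lor (ψ \lor ψ) = N \lor N = N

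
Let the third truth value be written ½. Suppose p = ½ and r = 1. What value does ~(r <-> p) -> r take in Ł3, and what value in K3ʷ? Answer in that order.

In Ł3: r <-> p = 1 <-> ½ = ½
~(r <-> p) = ~½ = ½
~(r <-> p) -> r = ½ -> 1 = 1
In K3ʷ: r <-> p = 1 <-> ½ = ½
~(r <-> p) = ~½ = ½
~(r <-> p) -> r = ½ -> 1 = ½  [any arg is the third value ⇒ result is the third value]
They differ because Ł3 and K3ʷ treat ½ differently under the binary connectives.

1; ½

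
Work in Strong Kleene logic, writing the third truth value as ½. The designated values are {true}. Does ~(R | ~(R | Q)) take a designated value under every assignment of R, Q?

Countermodel: R=true, Q=true gives false, which is not designated.

No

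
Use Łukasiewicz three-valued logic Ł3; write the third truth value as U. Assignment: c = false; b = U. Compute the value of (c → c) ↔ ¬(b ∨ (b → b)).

c → c = false → false = true
b → b = U → U = true  [min(1, 1−½+½)]
b ∨ (b → b) = U ∨ true = true
¬(b ∨ (b → b)) = ¬true = false
(c → c) ↔ ¬(b ∨ (b → b)) = true ↔ false = false

false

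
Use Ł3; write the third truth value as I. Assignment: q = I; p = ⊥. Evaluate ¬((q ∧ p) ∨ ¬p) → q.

⊤

q ∧ p = I ∧ ⊥ = ⊥
¬p = ¬⊥ = ⊤
(q ∧ p) ∨ ¬p = ⊥ ∨ ⊤ = ⊤
¬((q ∧ p) ∨ ¬p) = ¬⊤ = ⊥
¬((q ∧ p) ∨ ¬p) → q = ⊥ → I = ⊤  [min(1, 1−0+½)]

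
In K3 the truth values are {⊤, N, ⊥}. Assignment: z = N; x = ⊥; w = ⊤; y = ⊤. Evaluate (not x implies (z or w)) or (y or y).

not x = not ⊥ = ⊤
z or w = N or ⊤ = ⊤
not x implies (z or w) = ⊤ implies ⊤ = ⊤
y or y = ⊤ or ⊤ = ⊤
(not x implies (z or w)) or (y or y) = ⊤ or ⊤ = ⊤

⊤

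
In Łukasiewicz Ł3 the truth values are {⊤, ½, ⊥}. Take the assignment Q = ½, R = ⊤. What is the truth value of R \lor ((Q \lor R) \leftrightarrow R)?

⊤

Q \lor R = ½ \lor ⊤ = ⊤
(Q \lor R) \leftrightarrow R = ⊤ \leftrightarrow ⊤ = ⊤
R \lor ((Q \lor R) \leftrightarrow R) = ⊤ \lor ⊤ = ⊤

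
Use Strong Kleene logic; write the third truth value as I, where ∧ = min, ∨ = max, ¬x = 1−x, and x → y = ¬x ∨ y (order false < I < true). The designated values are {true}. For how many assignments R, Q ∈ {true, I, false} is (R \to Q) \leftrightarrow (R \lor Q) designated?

3

Designated under: (R=true, Q=true); (R=I, Q=true); (R=false, Q=true).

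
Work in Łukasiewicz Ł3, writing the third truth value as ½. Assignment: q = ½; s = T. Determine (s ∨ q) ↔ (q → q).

s ∨ q = T ∨ ½ = T
q → q = ½ → ½ = T  [min(1, 1−½+½)]
(s ∨ q) ↔ (q → q) = T ↔ T = T

T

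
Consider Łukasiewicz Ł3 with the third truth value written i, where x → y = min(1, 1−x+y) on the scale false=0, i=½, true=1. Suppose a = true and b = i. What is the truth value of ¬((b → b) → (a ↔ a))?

b → b = i → i = true
a ↔ a = true ↔ true = true
(b → b) → (a ↔ a) = true → true = true
¬((b → b) → (a ↔ a)) = ¬true = false

false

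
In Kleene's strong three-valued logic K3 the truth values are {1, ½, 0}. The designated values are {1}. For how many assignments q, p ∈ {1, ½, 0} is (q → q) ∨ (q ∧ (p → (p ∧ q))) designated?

6

Of the 9 assignments, 6 give a value in {1}.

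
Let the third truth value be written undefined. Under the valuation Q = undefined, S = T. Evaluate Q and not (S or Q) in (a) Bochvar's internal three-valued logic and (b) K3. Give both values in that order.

undefined; F

In Bochvar's internal three-valued logic: S or Q = T or undefined = undefined
not (S or Q) = not undefined = undefined
Q and not (S or Q) = undefined and undefined = undefined
In K3: S or Q = T or undefined = T
not (S or Q) = not T = F
Q and not (S or Q) = undefined and F = F
They differ because Bochvar's internal three-valued logic and K3 treat undefined differently under the binary connectives.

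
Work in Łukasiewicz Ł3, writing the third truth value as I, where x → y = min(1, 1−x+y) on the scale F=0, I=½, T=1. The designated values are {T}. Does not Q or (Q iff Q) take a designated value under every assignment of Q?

Every assignment of Q over {T, I, F} gives a value in {T}.
In particular, with Q=I: not Q or (Q iff Q) = T.

Yes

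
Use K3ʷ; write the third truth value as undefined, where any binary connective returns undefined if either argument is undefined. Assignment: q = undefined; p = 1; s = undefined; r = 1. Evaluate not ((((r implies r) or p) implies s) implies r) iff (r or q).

undefined

r implies r = 1 implies 1 = 1
(r implies r) or p = 1 or 1 = 1
((r implies r) or p) implies s = 1 implies undefined = undefined
(((r implies r) or p) implies s) implies r = undefined implies 1 = undefined
not ((((r implies r) or p) implies s) implies r) = not undefined = undefined
r or q = 1 or undefined = undefined
not ((((r implies r) or p) implies s) implies r) iff (r or q) = undefined iff undefined = undefined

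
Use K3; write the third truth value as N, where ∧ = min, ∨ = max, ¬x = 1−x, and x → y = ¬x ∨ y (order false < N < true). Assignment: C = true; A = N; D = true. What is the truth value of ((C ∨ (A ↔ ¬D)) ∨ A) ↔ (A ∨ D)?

true

¬D = ¬true = false
A ↔ ¬D = N ↔ false = N
C ∨ (A ↔ ¬D) = true ∨ N = true
(C ∨ (A ↔ ¬D)) ∨ A = true ∨ N = true
A ∨ D = N ∨ true = true
((C ∨ (A ↔ ¬D)) ∨ A) ↔ (A ∨ D) = true ↔ true = true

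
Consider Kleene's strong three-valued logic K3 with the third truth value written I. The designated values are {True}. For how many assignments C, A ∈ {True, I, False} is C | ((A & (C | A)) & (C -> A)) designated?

Of the 9 assignments, 5 give a value in {True}.

5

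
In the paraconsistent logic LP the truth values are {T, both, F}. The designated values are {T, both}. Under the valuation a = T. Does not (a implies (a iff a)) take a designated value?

a iff a = T iff T = T
a implies (a iff a) = T implies T = T
not (a implies (a iff a)) = not T = F
F ∉ {T, both}.

No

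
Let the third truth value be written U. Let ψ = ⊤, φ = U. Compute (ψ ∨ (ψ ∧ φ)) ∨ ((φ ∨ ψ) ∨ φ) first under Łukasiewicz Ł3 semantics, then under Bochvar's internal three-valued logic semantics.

⊤; U

In Łukasiewicz Ł3: ψ ∧ φ = ⊤ ∧ U = U
ψ ∨ (ψ ∧ φ) = ⊤ ∨ U = ⊤
φ ∨ ψ = U ∨ ⊤ = ⊤
(φ ∨ ψ) ∨ φ = ⊤ ∨ U = ⊤
(ψ ∨ (ψ ∧ φ)) ∨ ((φ ∨ ψ) ∨ φ) = ⊤ ∨ ⊤ = ⊤
In Bochvar's internal three-valued logic: ψ ∧ φ = ⊤ ∧ U = U
ψ ∨ (ψ ∧ φ) = ⊤ ∨ U = U
φ ∨ ψ = U ∨ ⊤ = U
(φ ∨ ψ) ∨ φ = U ∨ U = U
(ψ ∨ (ψ ∧ φ)) ∨ ((φ ∨ ψ) ∨ φ) = U ∨ U = U
They differ because Łukasiewicz Ł3 and Bochvar's internal three-valued logic treat U differently under the binary connectives.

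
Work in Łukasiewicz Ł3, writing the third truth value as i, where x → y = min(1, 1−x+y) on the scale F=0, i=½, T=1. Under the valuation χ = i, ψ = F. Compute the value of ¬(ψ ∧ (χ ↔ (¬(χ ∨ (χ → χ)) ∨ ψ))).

χ → χ = i → i = T
χ ∨ (χ → χ) = i ∨ T = T
¬(χ ∨ (χ → χ)) = ¬T = F
¬(χ ∨ (χ → χ)) ∨ ψ = F ∨ F = F
χ ↔ (¬(χ ∨ (χ → χ)) ∨ ψ) = i ↔ F = i
ψ ∧ (χ ↔ (¬(χ ∨ (χ → χ)) ∨ ψ)) = F ∧ i = F
¬(ψ ∧ (χ ↔ (¬(χ ∨ (χ → χ)) ∨ ψ))) = ¬F = T

T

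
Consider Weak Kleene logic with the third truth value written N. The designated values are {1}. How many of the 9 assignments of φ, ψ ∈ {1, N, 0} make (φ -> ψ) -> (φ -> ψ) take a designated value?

4

Designated under: (φ=1, ψ=1); (φ=1, ψ=0); (φ=0, ψ=1); (φ=0, ψ=0).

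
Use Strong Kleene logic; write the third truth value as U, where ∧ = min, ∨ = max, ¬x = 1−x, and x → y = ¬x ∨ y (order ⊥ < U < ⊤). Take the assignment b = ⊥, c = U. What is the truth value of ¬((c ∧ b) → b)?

c ∧ b = U ∧ ⊥ = ⊥
(c ∧ b) → b = ⊥ → ⊥ = ⊤
¬((c ∧ b) → b) = ¬⊤ = ⊥

⊥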